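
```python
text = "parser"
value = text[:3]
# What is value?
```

text has length 6. The slice text[:3] selects indices [0, 1, 2] (0->'p', 1->'a', 2->'r'), giving 'par'.

'par'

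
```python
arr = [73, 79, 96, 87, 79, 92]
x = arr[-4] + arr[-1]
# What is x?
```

arr has length 6. Negative index -4 maps to positive index 6 + (-4) = 2. arr[2] = 96.
arr has length 6. Negative index -1 maps to positive index 6 + (-1) = 5. arr[5] = 92.
Sum: 96 + 92 = 188.

188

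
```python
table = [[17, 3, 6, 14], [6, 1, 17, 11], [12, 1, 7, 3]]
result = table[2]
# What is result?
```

table has 3 rows. Row 2 is [12, 1, 7, 3].

[12, 1, 7, 3]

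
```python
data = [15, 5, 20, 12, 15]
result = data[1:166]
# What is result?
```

data has length 5. The slice data[1:166] selects indices [1, 2, 3, 4] (1->5, 2->20, 3->12, 4->15), giving [5, 20, 12, 15].

[5, 20, 12, 15]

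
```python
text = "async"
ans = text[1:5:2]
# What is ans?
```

text has length 5. The slice text[1:5:2] selects indices [1, 3] (1->'s', 3->'n'), giving 'sn'.

'sn'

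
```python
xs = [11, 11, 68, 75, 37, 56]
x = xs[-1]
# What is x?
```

xs has length 6. Negative index -1 maps to positive index 6 + (-1) = 5. xs[5] = 56.

56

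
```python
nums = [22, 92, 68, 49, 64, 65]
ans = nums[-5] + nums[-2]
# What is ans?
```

nums has length 6. Negative index -5 maps to positive index 6 + (-5) = 1. nums[1] = 92.
nums has length 6. Negative index -2 maps to positive index 6 + (-2) = 4. nums[4] = 64.
Sum: 92 + 64 = 156.

156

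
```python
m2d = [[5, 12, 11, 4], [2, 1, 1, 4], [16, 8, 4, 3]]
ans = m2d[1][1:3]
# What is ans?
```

m2d[1] = [2, 1, 1, 4]. m2d[1] has length 4. The slice m2d[1][1:3] selects indices [1, 2] (1->1, 2->1), giving [1, 1].

[1, 1]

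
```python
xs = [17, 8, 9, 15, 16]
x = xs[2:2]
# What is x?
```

xs has length 5. The slice xs[2:2] resolves to an empty index range, so the result is [].

[]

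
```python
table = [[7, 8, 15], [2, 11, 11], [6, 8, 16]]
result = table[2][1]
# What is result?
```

table[2] = [6, 8, 16]. Taking column 1 of that row yields 8.

8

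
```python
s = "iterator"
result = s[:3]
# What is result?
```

s has length 8. The slice s[:3] selects indices [0, 1, 2] (0->'i', 1->'t', 2->'e'), giving 'ite'.

'ite'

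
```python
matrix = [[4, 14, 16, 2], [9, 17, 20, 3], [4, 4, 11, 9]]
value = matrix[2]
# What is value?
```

matrix has 3 rows. Row 2 is [4, 4, 11, 9].

[4, 4, 11, 9]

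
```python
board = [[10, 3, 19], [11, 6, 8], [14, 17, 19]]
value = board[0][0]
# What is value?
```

board[0] = [10, 3, 19]. Taking column 0 of that row yields 10.

10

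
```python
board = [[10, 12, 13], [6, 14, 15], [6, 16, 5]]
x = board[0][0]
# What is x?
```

board[0] = [10, 12, 13]. Taking column 0 of that row yields 10.

10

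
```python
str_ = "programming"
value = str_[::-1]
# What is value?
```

str_ has length 11. The slice str_[::-1] selects indices [10, 9, 8, 7, 6, 5, 4, 3, 2, 1, 0] (10->'g', 9->'n', 8->'i', 7->'m', 6->'m', 5->'a', 4->'r', 3->'g', 2->'o', 1->'r', 0->'p'), giving 'gnimmargorp'.

'gnimmargorp'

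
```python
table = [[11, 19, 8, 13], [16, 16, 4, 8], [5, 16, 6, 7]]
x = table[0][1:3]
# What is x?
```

table[0] = [11, 19, 8, 13]. table[0] has length 4. The slice table[0][1:3] selects indices [1, 2] (1->19, 2->8), giving [19, 8].

[19, 8]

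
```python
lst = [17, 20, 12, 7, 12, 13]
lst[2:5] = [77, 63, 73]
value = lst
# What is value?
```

lst starts as [17, 20, 12, 7, 12, 13] (length 6). The slice lst[2:5] covers indices [2, 3, 4] with values [12, 7, 12]. Replacing that slice with [77, 63, 73] (same length) produces [17, 20, 77, 63, 73, 13].

[17, 20, 77, 63, 73, 13]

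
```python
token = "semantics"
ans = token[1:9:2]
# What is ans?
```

token has length 9. The slice token[1:9:2] selects indices [1, 3, 5, 7] (1->'e', 3->'a', 5->'t', 7->'c'), giving 'eatc'.

'eatc'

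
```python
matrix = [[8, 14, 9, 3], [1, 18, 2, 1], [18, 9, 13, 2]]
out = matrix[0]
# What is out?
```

matrix has 3 rows. Row 0 is [8, 14, 9, 3].

[8, 14, 9, 3]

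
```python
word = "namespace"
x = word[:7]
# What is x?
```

word has length 9. The slice word[:7] selects indices [0, 1, 2, 3, 4, 5, 6] (0->'n', 1->'a', 2->'m', 3->'e', 4->'s', 5->'p', 6->'a'), giving 'namespa'.

'namespa'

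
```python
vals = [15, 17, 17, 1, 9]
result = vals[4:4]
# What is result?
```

vals has length 5. The slice vals[4:4] resolves to an empty index range, so the result is [].

[]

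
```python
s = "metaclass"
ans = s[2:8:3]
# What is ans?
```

s has length 9. The slice s[2:8:3] selects indices [2, 5] (2->'t', 5->'l'), giving 'tl'.

'tl'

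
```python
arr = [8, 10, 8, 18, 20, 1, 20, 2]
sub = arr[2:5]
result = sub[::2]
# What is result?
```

arr has length 8. The slice arr[2:5] selects indices [2, 3, 4] (2->8, 3->18, 4->20), giving [8, 18, 20]. So sub = [8, 18, 20]. sub has length 3. The slice sub[::2] selects indices [0, 2] (0->8, 2->20), giving [8, 20].

[8, 20]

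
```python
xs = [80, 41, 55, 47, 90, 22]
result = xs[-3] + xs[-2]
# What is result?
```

xs has length 6. Negative index -3 maps to positive index 6 + (-3) = 3. xs[3] = 47.
xs has length 6. Negative index -2 maps to positive index 6 + (-2) = 4. xs[4] = 90.
Sum: 47 + 90 = 137.

137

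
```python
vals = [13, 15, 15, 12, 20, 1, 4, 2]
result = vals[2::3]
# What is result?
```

vals has length 8. The slice vals[2::3] selects indices [2, 5] (2->15, 5->1), giving [15, 1].

[15, 1]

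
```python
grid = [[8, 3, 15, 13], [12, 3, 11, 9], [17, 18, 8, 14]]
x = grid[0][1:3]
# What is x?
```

grid[0] = [8, 3, 15, 13]. grid[0] has length 4. The slice grid[0][1:3] selects indices [1, 2] (1->3, 2->15), giving [3, 15].

[3, 15]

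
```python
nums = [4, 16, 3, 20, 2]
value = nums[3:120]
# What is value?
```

nums has length 5. The slice nums[3:120] selects indices [3, 4] (3->20, 4->2), giving [20, 2].

[20, 2]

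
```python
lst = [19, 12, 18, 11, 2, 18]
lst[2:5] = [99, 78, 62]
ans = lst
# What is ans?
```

lst starts as [19, 12, 18, 11, 2, 18] (length 6). The slice lst[2:5] covers indices [2, 3, 4] with values [18, 11, 2]. Replacing that slice with [99, 78, 62] (same length) produces [19, 12, 99, 78, 62, 18].

[19, 12, 99, 78, 62, 18]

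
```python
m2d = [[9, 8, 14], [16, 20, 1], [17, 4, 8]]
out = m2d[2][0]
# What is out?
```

m2d[2] = [17, 4, 8]. Taking column 0 of that row yields 17.

17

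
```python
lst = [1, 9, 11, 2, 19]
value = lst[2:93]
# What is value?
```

lst has length 5. The slice lst[2:93] selects indices [2, 3, 4] (2->11, 3->2, 4->19), giving [11, 2, 19].

[11, 2, 19]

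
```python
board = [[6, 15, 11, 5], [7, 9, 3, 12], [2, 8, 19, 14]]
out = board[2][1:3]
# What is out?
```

board[2] = [2, 8, 19, 14]. board[2] has length 4. The slice board[2][1:3] selects indices [1, 2] (1->8, 2->19), giving [8, 19].

[8, 19]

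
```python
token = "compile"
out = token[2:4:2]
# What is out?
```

token has length 7. The slice token[2:4:2] selects indices [2] (2->'m'), giving 'm'.

'm'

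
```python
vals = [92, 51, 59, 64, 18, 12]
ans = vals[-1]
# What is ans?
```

vals has length 6. Negative index -1 maps to positive index 6 + (-1) = 5. vals[5] = 12.

12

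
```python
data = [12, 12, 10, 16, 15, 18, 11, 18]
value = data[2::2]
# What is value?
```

data has length 8. The slice data[2::2] selects indices [2, 4, 6] (2->10, 4->15, 6->11), giving [10, 15, 11].

[10, 15, 11]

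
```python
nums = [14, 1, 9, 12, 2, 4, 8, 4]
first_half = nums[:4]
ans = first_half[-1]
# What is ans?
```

nums has length 8. The slice nums[:4] selects indices [0, 1, 2, 3] (0->14, 1->1, 2->9, 3->12), giving [14, 1, 9, 12]. So first_half = [14, 1, 9, 12]. Then first_half[-1] = 12.

12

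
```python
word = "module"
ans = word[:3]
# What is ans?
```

word has length 6. The slice word[:3] selects indices [0, 1, 2] (0->'m', 1->'o', 2->'d'), giving 'mod'.

'mod'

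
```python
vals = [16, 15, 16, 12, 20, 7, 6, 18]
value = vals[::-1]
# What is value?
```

vals has length 8. The slice vals[::-1] selects indices [7, 6, 5, 4, 3, 2, 1, 0] (7->18, 6->6, 5->7, 4->20, 3->12, 2->16, 1->15, 0->16), giving [18, 6, 7, 20, 12, 16, 15, 16].

[18, 6, 7, 20, 12, 16, 15, 16]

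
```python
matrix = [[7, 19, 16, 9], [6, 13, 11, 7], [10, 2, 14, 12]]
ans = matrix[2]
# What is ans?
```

matrix has 3 rows. Row 2 is [10, 2, 14, 12].

[10, 2, 14, 12]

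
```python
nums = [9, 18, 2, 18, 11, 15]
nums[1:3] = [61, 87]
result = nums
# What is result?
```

nums starts as [9, 18, 2, 18, 11, 15] (length 6). The slice nums[1:3] covers indices [1, 2] with values [18, 2]. Replacing that slice with [61, 87] (same length) produces [9, 61, 87, 18, 11, 15].

[9, 61, 87, 18, 11, 15]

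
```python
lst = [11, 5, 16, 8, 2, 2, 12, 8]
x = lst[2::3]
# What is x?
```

lst has length 8. The slice lst[2::3] selects indices [2, 5] (2->16, 5->2), giving [16, 2].

[16, 2]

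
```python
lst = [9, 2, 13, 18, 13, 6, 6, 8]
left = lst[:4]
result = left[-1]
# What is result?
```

lst has length 8. The slice lst[:4] selects indices [0, 1, 2, 3] (0->9, 1->2, 2->13, 3->18), giving [9, 2, 13, 18]. So left = [9, 2, 13, 18]. Then left[-1] = 18.

18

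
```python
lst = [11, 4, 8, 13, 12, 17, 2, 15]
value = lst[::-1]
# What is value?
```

lst has length 8. The slice lst[::-1] selects indices [7, 6, 5, 4, 3, 2, 1, 0] (7->15, 6->2, 5->17, 4->12, 3->13, 2->8, 1->4, 0->11), giving [15, 2, 17, 12, 13, 8, 4, 11].

[15, 2, 17, 12, 13, 8, 4, 11]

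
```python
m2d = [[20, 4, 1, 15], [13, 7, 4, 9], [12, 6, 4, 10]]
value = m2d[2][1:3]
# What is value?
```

m2d[2] = [12, 6, 4, 10]. m2d[2] has length 4. The slice m2d[2][1:3] selects indices [1, 2] (1->6, 2->4), giving [6, 4].

[6, 4]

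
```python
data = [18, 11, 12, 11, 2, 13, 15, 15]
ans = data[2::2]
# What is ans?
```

data has length 8. The slice data[2::2] selects indices [2, 4, 6] (2->12, 4->2, 6->15), giving [12, 2, 15].

[12, 2, 15]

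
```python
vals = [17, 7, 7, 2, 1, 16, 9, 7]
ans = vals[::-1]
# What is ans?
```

vals has length 8. The slice vals[::-1] selects indices [7, 6, 5, 4, 3, 2, 1, 0] (7->7, 6->9, 5->16, 4->1, 3->2, 2->7, 1->7, 0->17), giving [7, 9, 16, 1, 2, 7, 7, 17].

[7, 9, 16, 1, 2, 7, 7, 17]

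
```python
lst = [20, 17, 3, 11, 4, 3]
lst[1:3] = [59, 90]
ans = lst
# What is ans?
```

lst starts as [20, 17, 3, 11, 4, 3] (length 6). The slice lst[1:3] covers indices [1, 2] with values [17, 3]. Replacing that slice with [59, 90] (same length) produces [20, 59, 90, 11, 4, 3].

[20, 59, 90, 11, 4, 3]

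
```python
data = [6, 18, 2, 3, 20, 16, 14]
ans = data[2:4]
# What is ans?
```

data has length 7. The slice data[2:4] selects indices [2, 3] (2->2, 3->3), giving [2, 3].

[2, 3]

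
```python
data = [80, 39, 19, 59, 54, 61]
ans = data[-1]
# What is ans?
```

data has length 6. Negative index -1 maps to positive index 6 + (-1) = 5. data[5] = 61.

61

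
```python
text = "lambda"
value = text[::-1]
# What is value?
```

text has length 6. The slice text[::-1] selects indices [5, 4, 3, 2, 1, 0] (5->'a', 4->'d', 3->'b', 2->'m', 1->'a', 0->'l'), giving 'adbmal'.

'adbmal'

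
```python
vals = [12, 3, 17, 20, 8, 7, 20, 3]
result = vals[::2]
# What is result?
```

vals has length 8. The slice vals[::2] selects indices [0, 2, 4, 6] (0->12, 2->17, 4->8, 6->20), giving [12, 17, 8, 20].

[12, 17, 8, 20]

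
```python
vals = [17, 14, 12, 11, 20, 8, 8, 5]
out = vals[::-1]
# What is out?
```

vals has length 8. The slice vals[::-1] selects indices [7, 6, 5, 4, 3, 2, 1, 0] (7->5, 6->8, 5->8, 4->20, 3->11, 2->12, 1->14, 0->17), giving [5, 8, 8, 20, 11, 12, 14, 17].

[5, 8, 8, 20, 11, 12, 14, 17]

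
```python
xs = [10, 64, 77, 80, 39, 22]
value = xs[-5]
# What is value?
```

xs has length 6. Negative index -5 maps to positive index 6 + (-5) = 1. xs[1] = 64.

64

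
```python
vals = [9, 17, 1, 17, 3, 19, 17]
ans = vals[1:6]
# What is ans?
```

vals has length 7. The slice vals[1:6] selects indices [1, 2, 3, 4, 5] (1->17, 2->1, 3->17, 4->3, 5->19), giving [17, 1, 17, 3, 19].

[17, 1, 17, 3, 19]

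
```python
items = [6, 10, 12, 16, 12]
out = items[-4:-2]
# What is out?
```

items has length 5. The slice items[-4:-2] selects indices [1, 2] (1->10, 2->12), giving [10, 12].

[10, 12]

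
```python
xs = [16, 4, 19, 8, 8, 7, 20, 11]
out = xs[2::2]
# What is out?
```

xs has length 8. The slice xs[2::2] selects indices [2, 4, 6] (2->19, 4->8, 6->20), giving [19, 8, 20].

[19, 8, 20]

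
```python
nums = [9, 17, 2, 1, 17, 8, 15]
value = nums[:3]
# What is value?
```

nums has length 7. The slice nums[:3] selects indices [0, 1, 2] (0->9, 1->17, 2->2), giving [9, 17, 2].

[9, 17, 2]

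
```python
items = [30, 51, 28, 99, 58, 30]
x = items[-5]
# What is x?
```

items has length 6. Negative index -5 maps to positive index 6 + (-5) = 1. items[1] = 51.

51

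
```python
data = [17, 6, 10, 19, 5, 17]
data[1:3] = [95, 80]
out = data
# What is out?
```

data starts as [17, 6, 10, 19, 5, 17] (length 6). The slice data[1:3] covers indices [1, 2] with values [6, 10]. Replacing that slice with [95, 80] (same length) produces [17, 95, 80, 19, 5, 17].

[17, 95, 80, 19, 5, 17]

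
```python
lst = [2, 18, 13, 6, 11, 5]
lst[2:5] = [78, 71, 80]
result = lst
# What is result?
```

lst starts as [2, 18, 13, 6, 11, 5] (length 6). The slice lst[2:5] covers indices [2, 3, 4] with values [13, 6, 11]. Replacing that slice with [78, 71, 80] (same length) produces [2, 18, 78, 71, 80, 5].

[2, 18, 78, 71, 80, 5]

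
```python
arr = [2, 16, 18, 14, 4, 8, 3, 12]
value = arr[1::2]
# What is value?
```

arr has length 8. The slice arr[1::2] selects indices [1, 3, 5, 7] (1->16, 3->14, 5->8, 7->12), giving [16, 14, 8, 12].

[16, 14, 8, 12]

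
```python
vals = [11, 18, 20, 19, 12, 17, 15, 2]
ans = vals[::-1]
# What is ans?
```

vals has length 8. The slice vals[::-1] selects indices [7, 6, 5, 4, 3, 2, 1, 0] (7->2, 6->15, 5->17, 4->12, 3->19, 2->20, 1->18, 0->11), giving [2, 15, 17, 12, 19, 20, 18, 11].

[2, 15, 17, 12, 19, 20, 18, 11]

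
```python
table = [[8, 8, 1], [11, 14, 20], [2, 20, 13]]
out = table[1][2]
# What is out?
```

table[1] = [11, 14, 20]. Taking column 2 of that row yields 20.

20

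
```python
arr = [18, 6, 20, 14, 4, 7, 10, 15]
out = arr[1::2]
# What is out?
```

arr has length 8. The slice arr[1::2] selects indices [1, 3, 5, 7] (1->6, 3->14, 5->7, 7->15), giving [6, 14, 7, 15].

[6, 14, 7, 15]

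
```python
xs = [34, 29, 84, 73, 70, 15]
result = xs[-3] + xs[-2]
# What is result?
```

xs has length 6. Negative index -3 maps to positive index 6 + (-3) = 3. xs[3] = 73.
xs has length 6. Negative index -2 maps to positive index 6 + (-2) = 4. xs[4] = 70.
Sum: 73 + 70 = 143.

143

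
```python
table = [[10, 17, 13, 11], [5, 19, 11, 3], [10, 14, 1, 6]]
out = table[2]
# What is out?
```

table has 3 rows. Row 2 is [10, 14, 1, 6].

[10, 14, 1, 6]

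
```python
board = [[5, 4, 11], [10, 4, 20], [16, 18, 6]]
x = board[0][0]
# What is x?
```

board[0] = [5, 4, 11]. Taking column 0 of that row yields 5.

5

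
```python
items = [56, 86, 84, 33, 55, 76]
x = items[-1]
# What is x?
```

items has length 6. Negative index -1 maps to positive index 6 + (-1) = 5. items[5] = 76.

76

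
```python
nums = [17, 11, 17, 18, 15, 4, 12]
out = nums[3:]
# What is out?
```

nums has length 7. The slice nums[3:] selects indices [3, 4, 5, 6] (3->18, 4->15, 5->4, 6->12), giving [18, 15, 4, 12].

[18, 15, 4, 12]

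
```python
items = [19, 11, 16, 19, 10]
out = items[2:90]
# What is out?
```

items has length 5. The slice items[2:90] selects indices [2, 3, 4] (2->16, 3->19, 4->10), giving [16, 19, 10].

[16, 19, 10]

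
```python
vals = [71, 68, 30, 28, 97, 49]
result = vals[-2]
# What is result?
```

vals has length 6. Negative index -2 maps to positive index 6 + (-2) = 4. vals[4] = 97.

97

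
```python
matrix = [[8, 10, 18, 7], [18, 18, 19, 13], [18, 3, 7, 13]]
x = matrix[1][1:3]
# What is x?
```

matrix[1] = [18, 18, 19, 13]. matrix[1] has length 4. The slice matrix[1][1:3] selects indices [1, 2] (1->18, 2->19), giving [18, 19].

[18, 19]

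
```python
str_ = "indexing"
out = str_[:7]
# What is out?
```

str_ has length 8. The slice str_[:7] selects indices [0, 1, 2, 3, 4, 5, 6] (0->'i', 1->'n', 2->'d', 3->'e', 4->'x', 5->'i', 6->'n'), giving 'indexin'.

'indexin'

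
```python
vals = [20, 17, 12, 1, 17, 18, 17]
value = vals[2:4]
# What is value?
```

vals has length 7. The slice vals[2:4] selects indices [2, 3] (2->12, 3->1), giving [12, 1].

[12, 1]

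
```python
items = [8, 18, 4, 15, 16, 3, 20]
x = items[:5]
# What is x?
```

items has length 7. The slice items[:5] selects indices [0, 1, 2, 3, 4] (0->8, 1->18, 2->4, 3->15, 4->16), giving [8, 18, 4, 15, 16].

[8, 18, 4, 15, 16]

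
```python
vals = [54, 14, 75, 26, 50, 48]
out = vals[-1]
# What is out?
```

vals has length 6. Negative index -1 maps to positive index 6 + (-1) = 5. vals[5] = 48.

48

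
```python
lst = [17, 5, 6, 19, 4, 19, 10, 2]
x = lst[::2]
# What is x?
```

lst has length 8. The slice lst[::2] selects indices [0, 2, 4, 6] (0->17, 2->6, 4->4, 6->10), giving [17, 6, 4, 10].

[17, 6, 4, 10]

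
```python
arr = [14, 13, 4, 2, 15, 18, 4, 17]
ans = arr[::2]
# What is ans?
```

arr has length 8. The slice arr[::2] selects indices [0, 2, 4, 6] (0->14, 2->4, 4->15, 6->4), giving [14, 4, 15, 4].

[14, 4, 15, 4]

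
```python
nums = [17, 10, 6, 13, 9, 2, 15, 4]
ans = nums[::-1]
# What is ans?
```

nums has length 8. The slice nums[::-1] selects indices [7, 6, 5, 4, 3, 2, 1, 0] (7->4, 6->15, 5->2, 4->9, 3->13, 2->6, 1->10, 0->17), giving [4, 15, 2, 9, 13, 6, 10, 17].

[4, 15, 2, 9, 13, 6, 10, 17]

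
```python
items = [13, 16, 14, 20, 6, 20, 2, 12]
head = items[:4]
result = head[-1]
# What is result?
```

items has length 8. The slice items[:4] selects indices [0, 1, 2, 3] (0->13, 1->16, 2->14, 3->20), giving [13, 16, 14, 20]. So head = [13, 16, 14, 20]. Then head[-1] = 20.

20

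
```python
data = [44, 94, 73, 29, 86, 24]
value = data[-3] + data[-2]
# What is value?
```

data has length 6. Negative index -3 maps to positive index 6 + (-3) = 3. data[3] = 29.
data has length 6. Negative index -2 maps to positive index 6 + (-2) = 4. data[4] = 86.
Sum: 29 + 86 = 115.

115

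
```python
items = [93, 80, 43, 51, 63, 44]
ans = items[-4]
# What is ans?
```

items has length 6. Negative index -4 maps to positive index 6 + (-4) = 2. items[2] = 43.

43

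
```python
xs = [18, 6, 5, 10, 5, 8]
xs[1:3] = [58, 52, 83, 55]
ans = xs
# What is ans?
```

xs starts as [18, 6, 5, 10, 5, 8] (length 6). The slice xs[1:3] covers indices [1, 2] with values [6, 5]. Replacing that slice with [58, 52, 83, 55] (different length) produces [18, 58, 52, 83, 55, 10, 5, 8].

[18, 58, 52, 83, 55, 10, 5, 8]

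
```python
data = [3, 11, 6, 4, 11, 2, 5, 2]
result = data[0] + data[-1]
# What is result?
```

data has length 8. data[0] = 3.
data has length 8. Negative index -1 maps to positive index 8 + (-1) = 7. data[7] = 2.
Sum: 3 + 2 = 5.

5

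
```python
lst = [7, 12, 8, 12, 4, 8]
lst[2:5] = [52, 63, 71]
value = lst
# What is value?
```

lst starts as [7, 12, 8, 12, 4, 8] (length 6). The slice lst[2:5] covers indices [2, 3, 4] with values [8, 12, 4]. Replacing that slice with [52, 63, 71] (same length) produces [7, 12, 52, 63, 71, 8].

[7, 12, 52, 63, 71, 8]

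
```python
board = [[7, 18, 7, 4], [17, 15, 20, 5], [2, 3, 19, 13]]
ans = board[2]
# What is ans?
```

board has 3 rows. Row 2 is [2, 3, 19, 13].

[2, 3, 19, 13]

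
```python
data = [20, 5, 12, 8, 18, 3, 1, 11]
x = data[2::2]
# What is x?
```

data has length 8. The slice data[2::2] selects indices [2, 4, 6] (2->12, 4->18, 6->1), giving [12, 18, 1].

[12, 18, 1]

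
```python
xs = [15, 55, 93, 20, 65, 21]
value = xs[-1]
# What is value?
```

xs has length 6. Negative index -1 maps to positive index 6 + (-1) = 5. xs[5] = 21.

21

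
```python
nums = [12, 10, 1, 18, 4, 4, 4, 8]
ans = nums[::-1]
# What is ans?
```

nums has length 8. The slice nums[::-1] selects indices [7, 6, 5, 4, 3, 2, 1, 0] (7->8, 6->4, 5->4, 4->4, 3->18, 2->1, 1->10, 0->12), giving [8, 4, 4, 4, 18, 1, 10, 12].

[8, 4, 4, 4, 18, 1, 10, 12]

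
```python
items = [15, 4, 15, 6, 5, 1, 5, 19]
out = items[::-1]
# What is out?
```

items has length 8. The slice items[::-1] selects indices [7, 6, 5, 4, 3, 2, 1, 0] (7->19, 6->5, 5->1, 4->5, 3->6, 2->15, 1->4, 0->15), giving [19, 5, 1, 5, 6, 15, 4, 15].

[19, 5, 1, 5, 6, 15, 4, 15]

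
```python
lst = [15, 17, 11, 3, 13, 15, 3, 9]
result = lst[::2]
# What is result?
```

lst has length 8. The slice lst[::2] selects indices [0, 2, 4, 6] (0->15, 2->11, 4->13, 6->3), giving [15, 11, 13, 3].

[15, 11, 13, 3]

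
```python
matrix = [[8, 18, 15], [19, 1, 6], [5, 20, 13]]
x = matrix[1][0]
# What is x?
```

matrix[1] = [19, 1, 6]. Taking column 0 of that row yields 19.

19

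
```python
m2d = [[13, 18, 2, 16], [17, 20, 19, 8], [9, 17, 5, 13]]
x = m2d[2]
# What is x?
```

m2d has 3 rows. Row 2 is [9, 17, 5, 13].

[9, 17, 5, 13]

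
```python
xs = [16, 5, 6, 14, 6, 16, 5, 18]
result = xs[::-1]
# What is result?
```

xs has length 8. The slice xs[::-1] selects indices [7, 6, 5, 4, 3, 2, 1, 0] (7->18, 6->5, 5->16, 4->6, 3->14, 2->6, 1->5, 0->16), giving [18, 5, 16, 6, 14, 6, 5, 16].

[18, 5, 16, 6, 14, 6, 5, 16]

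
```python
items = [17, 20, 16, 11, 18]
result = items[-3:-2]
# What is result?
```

items has length 5. The slice items[-3:-2] selects indices [2] (2->16), giving [16].

[16]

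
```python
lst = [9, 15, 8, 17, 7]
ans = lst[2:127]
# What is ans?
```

lst has length 5. The slice lst[2:127] selects indices [2, 3, 4] (2->8, 3->17, 4->7), giving [8, 17, 7].

[8, 17, 7]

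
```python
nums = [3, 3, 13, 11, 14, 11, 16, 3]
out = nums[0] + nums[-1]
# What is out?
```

nums has length 8. nums[0] = 3.
nums has length 8. Negative index -1 maps to positive index 8 + (-1) = 7. nums[7] = 3.
Sum: 3 + 3 = 6.

6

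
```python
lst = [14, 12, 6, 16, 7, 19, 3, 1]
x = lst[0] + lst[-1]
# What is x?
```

lst has length 8. lst[0] = 14.
lst has length 8. Negative index -1 maps to positive index 8 + (-1) = 7. lst[7] = 1.
Sum: 14 + 1 = 15.

15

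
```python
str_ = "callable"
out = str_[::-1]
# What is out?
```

str_ has length 8. The slice str_[::-1] selects indices [7, 6, 5, 4, 3, 2, 1, 0] (7->'e', 6->'l', 5->'b', 4->'a', 3->'l', 2->'l', 1->'a', 0->'c'), giving 'elballac'.

'elballac'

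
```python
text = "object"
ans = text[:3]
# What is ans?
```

text has length 6. The slice text[:3] selects indices [0, 1, 2] (0->'o', 1->'b', 2->'j'), giving 'obj'.

'obj'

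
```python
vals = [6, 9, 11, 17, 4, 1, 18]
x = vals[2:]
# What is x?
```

vals has length 7. The slice vals[2:] selects indices [2, 3, 4, 5, 6] (2->11, 3->17, 4->4, 5->1, 6->18), giving [11, 17, 4, 1, 18].

[11, 17, 4, 1, 18]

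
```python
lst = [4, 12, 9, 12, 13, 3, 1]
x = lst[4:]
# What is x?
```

lst has length 7. The slice lst[4:] selects indices [4, 5, 6] (4->13, 5->3, 6->1), giving [13, 3, 1].

[13, 3, 1]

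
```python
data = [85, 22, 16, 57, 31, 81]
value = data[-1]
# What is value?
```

data has length 6. Negative index -1 maps to positive index 6 + (-1) = 5. data[5] = 81.

81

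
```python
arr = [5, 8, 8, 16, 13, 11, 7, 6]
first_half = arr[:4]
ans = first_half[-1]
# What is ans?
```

arr has length 8. The slice arr[:4] selects indices [0, 1, 2, 3] (0->5, 1->8, 2->8, 3->16), giving [5, 8, 8, 16]. So first_half = [5, 8, 8, 16]. Then first_half[-1] = 16.

16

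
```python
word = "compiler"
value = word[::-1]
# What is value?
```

word has length 8. The slice word[::-1] selects indices [7, 6, 5, 4, 3, 2, 1, 0] (7->'r', 6->'e', 5->'l', 4->'i', 3->'p', 2->'m', 1->'o', 0->'c'), giving 'relipmoc'.

'relipmoc'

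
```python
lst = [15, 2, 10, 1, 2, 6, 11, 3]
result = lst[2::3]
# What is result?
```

lst has length 8. The slice lst[2::3] selects indices [2, 5] (2->10, 5->6), giving [10, 6].

[10, 6]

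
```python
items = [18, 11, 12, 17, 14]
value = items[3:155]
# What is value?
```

items has length 5. The slice items[3:155] selects indices [3, 4] (3->17, 4->14), giving [17, 14].

[17, 14]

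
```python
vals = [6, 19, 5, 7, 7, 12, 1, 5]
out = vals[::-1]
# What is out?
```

vals has length 8. The slice vals[::-1] selects indices [7, 6, 5, 4, 3, 2, 1, 0] (7->5, 6->1, 5->12, 4->7, 3->7, 2->5, 1->19, 0->6), giving [5, 1, 12, 7, 7, 5, 19, 6].

[5, 1, 12, 7, 7, 5, 19, 6]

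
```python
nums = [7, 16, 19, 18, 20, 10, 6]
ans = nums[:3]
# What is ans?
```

nums has length 7. The slice nums[:3] selects indices [0, 1, 2] (0->7, 1->16, 2->19), giving [7, 16, 19].

[7, 16, 19]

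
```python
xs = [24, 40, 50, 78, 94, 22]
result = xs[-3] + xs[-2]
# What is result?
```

xs has length 6. Negative index -3 maps to positive index 6 + (-3) = 3. xs[3] = 78.
xs has length 6. Negative index -2 maps to positive index 6 + (-2) = 4. xs[4] = 94.
Sum: 78 + 94 = 172.

172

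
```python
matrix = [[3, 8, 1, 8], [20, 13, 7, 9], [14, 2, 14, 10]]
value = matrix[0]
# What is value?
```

matrix has 3 rows. Row 0 is [3, 8, 1, 8].

[3, 8, 1, 8]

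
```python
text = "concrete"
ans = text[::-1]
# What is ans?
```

text has length 8. The slice text[::-1] selects indices [7, 6, 5, 4, 3, 2, 1, 0] (7->'e', 6->'t', 5->'e', 4->'r', 3->'c', 2->'n', 1->'o', 0->'c'), giving 'etercnoc'.

'etercnoc'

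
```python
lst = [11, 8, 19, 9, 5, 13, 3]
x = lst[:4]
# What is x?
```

lst has length 7. The slice lst[:4] selects indices [0, 1, 2, 3] (0->11, 1->8, 2->19, 3->9), giving [11, 8, 19, 9].

[11, 8, 19, 9]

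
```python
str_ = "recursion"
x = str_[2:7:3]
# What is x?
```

str_ has length 9. The slice str_[2:7:3] selects indices [2, 5] (2->'c', 5->'s'), giving 'cs'.

'cs'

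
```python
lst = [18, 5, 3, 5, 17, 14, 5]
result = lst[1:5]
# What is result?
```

lst has length 7. The slice lst[1:5] selects indices [1, 2, 3, 4] (1->5, 2->3, 3->5, 4->17), giving [5, 3, 5, 17].

[5, 3, 5, 17]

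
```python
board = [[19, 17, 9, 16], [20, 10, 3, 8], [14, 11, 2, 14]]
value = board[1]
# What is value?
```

board has 3 rows. Row 1 is [20, 10, 3, 8].

[20, 10, 3, 8]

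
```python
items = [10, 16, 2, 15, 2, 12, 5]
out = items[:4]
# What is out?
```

items has length 7. The slice items[:4] selects indices [0, 1, 2, 3] (0->10, 1->16, 2->2, 3->15), giving [10, 16, 2, 15].

[10, 16, 2, 15]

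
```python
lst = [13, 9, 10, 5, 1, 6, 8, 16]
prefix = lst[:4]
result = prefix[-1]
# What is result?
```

lst has length 8. The slice lst[:4] selects indices [0, 1, 2, 3] (0->13, 1->9, 2->10, 3->5), giving [13, 9, 10, 5]. So prefix = [13, 9, 10, 5]. Then prefix[-1] = 5.

5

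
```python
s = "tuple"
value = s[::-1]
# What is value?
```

s has length 5. The slice s[::-1] selects indices [4, 3, 2, 1, 0] (4->'e', 3->'l', 2->'p', 1->'u', 0->'t'), giving 'elput'.

'elput'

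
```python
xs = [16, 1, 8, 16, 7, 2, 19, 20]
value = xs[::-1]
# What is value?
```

xs has length 8. The slice xs[::-1] selects indices [7, 6, 5, 4, 3, 2, 1, 0] (7->20, 6->19, 5->2, 4->7, 3->16, 2->8, 1->1, 0->16), giving [20, 19, 2, 7, 16, 8, 1, 16].

[20, 19, 2, 7, 16, 8, 1, 16]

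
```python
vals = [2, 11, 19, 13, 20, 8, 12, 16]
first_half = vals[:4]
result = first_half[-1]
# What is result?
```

vals has length 8. The slice vals[:4] selects indices [0, 1, 2, 3] (0->2, 1->11, 2->19, 3->13), giving [2, 11, 19, 13]. So first_half = [2, 11, 19, 13]. Then first_half[-1] = 13.

13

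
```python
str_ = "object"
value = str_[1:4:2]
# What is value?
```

str_ has length 6. The slice str_[1:4:2] selects indices [1, 3] (1->'b', 3->'e'), giving 'be'.

'be'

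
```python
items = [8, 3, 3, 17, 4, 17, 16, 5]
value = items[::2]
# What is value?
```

items has length 8. The slice items[::2] selects indices [0, 2, 4, 6] (0->8, 2->3, 4->4, 6->16), giving [8, 3, 4, 16].

[8, 3, 4, 16]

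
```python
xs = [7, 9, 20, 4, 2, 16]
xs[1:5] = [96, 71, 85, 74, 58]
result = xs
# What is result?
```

xs starts as [7, 9, 20, 4, 2, 16] (length 6). The slice xs[1:5] covers indices [1, 2, 3, 4] with values [9, 20, 4, 2]. Replacing that slice with [96, 71, 85, 74, 58] (different length) produces [7, 96, 71, 85, 74, 58, 16].

[7, 96, 71, 85, 74, 58, 16]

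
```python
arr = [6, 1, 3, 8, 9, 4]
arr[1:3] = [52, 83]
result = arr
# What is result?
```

arr starts as [6, 1, 3, 8, 9, 4] (length 6). The slice arr[1:3] covers indices [1, 2] with values [1, 3]. Replacing that slice with [52, 83] (same length) produces [6, 52, 83, 8, 9, 4].

[6, 52, 83, 8, 9, 4]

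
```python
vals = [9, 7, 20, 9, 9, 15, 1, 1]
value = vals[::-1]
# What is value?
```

vals has length 8. The slice vals[::-1] selects indices [7, 6, 5, 4, 3, 2, 1, 0] (7->1, 6->1, 5->15, 4->9, 3->9, 2->20, 1->7, 0->9), giving [1, 1, 15, 9, 9, 20, 7, 9].

[1, 1, 15, 9, 9, 20, 7, 9]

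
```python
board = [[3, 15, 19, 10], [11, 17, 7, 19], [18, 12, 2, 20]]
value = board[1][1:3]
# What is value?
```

board[1] = [11, 17, 7, 19]. board[1] has length 4. The slice board[1][1:3] selects indices [1, 2] (1->17, 2->7), giving [17, 7].

[17, 7]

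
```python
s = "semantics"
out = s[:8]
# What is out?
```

s has length 9. The slice s[:8] selects indices [0, 1, 2, 3, 4, 5, 6, 7] (0->'s', 1->'e', 2->'m', 3->'a', 4->'n', 5->'t', 6->'i', 7->'c'), giving 'semantic'.

'semantic'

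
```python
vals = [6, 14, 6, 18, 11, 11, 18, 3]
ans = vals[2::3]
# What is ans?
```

vals has length 8. The slice vals[2::3] selects indices [2, 5] (2->6, 5->11), giving [6, 11].

[6, 11]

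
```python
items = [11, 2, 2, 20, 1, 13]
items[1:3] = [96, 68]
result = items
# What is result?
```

items starts as [11, 2, 2, 20, 1, 13] (length 6). The slice items[1:3] covers indices [1, 2] with values [2, 2]. Replacing that slice with [96, 68] (same length) produces [11, 96, 68, 20, 1, 13].

[11, 96, 68, 20, 1, 13]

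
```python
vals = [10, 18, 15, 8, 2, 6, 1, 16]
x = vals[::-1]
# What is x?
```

vals has length 8. The slice vals[::-1] selects indices [7, 6, 5, 4, 3, 2, 1, 0] (7->16, 6->1, 5->6, 4->2, 3->8, 2->15, 1->18, 0->10), giving [16, 1, 6, 2, 8, 15, 18, 10].

[16, 1, 6, 2, 8, 15, 18, 10]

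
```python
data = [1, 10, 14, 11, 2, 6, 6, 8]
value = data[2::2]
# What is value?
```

data has length 8. The slice data[2::2] selects indices [2, 4, 6] (2->14, 4->2, 6->6), giving [14, 2, 6].

[14, 2, 6]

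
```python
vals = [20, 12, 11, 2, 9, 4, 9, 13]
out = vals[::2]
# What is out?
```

vals has length 8. The slice vals[::2] selects indices [0, 2, 4, 6] (0->20, 2->11, 4->9, 6->9), giving [20, 11, 9, 9].

[20, 11, 9, 9]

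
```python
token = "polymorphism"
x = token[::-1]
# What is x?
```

token has length 12. The slice token[::-1] selects indices [11, 10, 9, 8, 7, 6, 5, 4, 3, 2, 1, 0] (11->'m', 10->'s', 9->'i', 8->'h', 7->'p', 6->'r', 5->'o', 4->'m', 3->'y', 2->'l', 1->'o', 0->'p'), giving 'msihpromylop'.

'msihpromylop'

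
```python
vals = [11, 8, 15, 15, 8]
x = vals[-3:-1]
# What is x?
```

vals has length 5. The slice vals[-3:-1] selects indices [2, 3] (2->15, 3->15), giving [15, 15].

[15, 15]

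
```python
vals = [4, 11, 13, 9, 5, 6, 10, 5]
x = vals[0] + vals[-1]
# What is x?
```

vals has length 8. vals[0] = 4.
vals has length 8. Negative index -1 maps to positive index 8 + (-1) = 7. vals[7] = 5.
Sum: 4 + 5 = 9.

9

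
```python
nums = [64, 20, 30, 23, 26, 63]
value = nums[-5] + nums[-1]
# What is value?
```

nums has length 6. Negative index -5 maps to positive index 6 + (-5) = 1. nums[1] = 20.
nums has length 6. Negative index -1 maps to positive index 6 + (-1) = 5. nums[5] = 63.
Sum: 20 + 63 = 83.

83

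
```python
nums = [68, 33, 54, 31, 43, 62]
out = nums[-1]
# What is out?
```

nums has length 6. Negative index -1 maps to positive index 6 + (-1) = 5. nums[5] = 62.

62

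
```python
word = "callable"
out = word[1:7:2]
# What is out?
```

word has length 8. The slice word[1:7:2] selects indices [1, 3, 5] (1->'a', 3->'l', 5->'b'), giving 'alb'.

'alb'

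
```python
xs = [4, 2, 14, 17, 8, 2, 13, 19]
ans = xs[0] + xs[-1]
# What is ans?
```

xs has length 8. xs[0] = 4.
xs has length 8. Negative index -1 maps to positive index 8 + (-1) = 7. xs[7] = 19.
Sum: 4 + 19 = 23.

23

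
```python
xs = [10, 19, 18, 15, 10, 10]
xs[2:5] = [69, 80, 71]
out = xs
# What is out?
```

xs starts as [10, 19, 18, 15, 10, 10] (length 6). The slice xs[2:5] covers indices [2, 3, 4] with values [18, 15, 10]. Replacing that slice with [69, 80, 71] (same length) produces [10, 19, 69, 80, 71, 10].

[10, 19, 69, 80, 71, 10]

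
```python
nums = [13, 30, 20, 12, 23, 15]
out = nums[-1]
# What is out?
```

nums has length 6. Negative index -1 maps to positive index 6 + (-1) = 5. nums[5] = 15.

15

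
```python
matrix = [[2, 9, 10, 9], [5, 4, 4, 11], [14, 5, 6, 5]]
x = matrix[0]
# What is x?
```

matrix has 3 rows. Row 0 is [2, 9, 10, 9].

[2, 9, 10, 9]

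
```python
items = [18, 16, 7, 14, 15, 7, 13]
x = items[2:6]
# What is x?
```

items has length 7. The slice items[2:6] selects indices [2, 3, 4, 5] (2->7, 3->14, 4->15, 5->7), giving [7, 14, 15, 7].

[7, 14, 15, 7]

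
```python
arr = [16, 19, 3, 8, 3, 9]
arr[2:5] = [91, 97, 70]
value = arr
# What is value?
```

arr starts as [16, 19, 3, 8, 3, 9] (length 6). The slice arr[2:5] covers indices [2, 3, 4] with values [3, 8, 3]. Replacing that slice with [91, 97, 70] (same length) produces [16, 19, 91, 97, 70, 9].

[16, 19, 91, 97, 70, 9]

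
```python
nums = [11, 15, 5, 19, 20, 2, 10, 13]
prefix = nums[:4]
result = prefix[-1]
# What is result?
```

nums has length 8. The slice nums[:4] selects indices [0, 1, 2, 3] (0->11, 1->15, 2->5, 3->19), giving [11, 15, 5, 19]. So prefix = [11, 15, 5, 19]. Then prefix[-1] = 19.

19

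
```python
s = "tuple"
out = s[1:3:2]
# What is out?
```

s has length 5. The slice s[1:3:2] selects indices [1] (1->'u'), giving 'u'.

'u'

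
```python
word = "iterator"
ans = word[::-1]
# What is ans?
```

word has length 8. The slice word[::-1] selects indices [7, 6, 5, 4, 3, 2, 1, 0] (7->'r', 6->'o', 5->'t', 4->'a', 3->'r', 2->'e', 1->'t', 0->'i'), giving 'rotareti'.

'rotareti'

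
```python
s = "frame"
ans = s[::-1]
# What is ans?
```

s has length 5. The slice s[::-1] selects indices [4, 3, 2, 1, 0] (4->'e', 3->'m', 2->'a', 1->'r', 0->'f'), giving 'emarf'.

'emarf'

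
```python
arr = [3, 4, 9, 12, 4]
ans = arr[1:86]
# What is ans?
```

arr has length 5. The slice arr[1:86] selects indices [1, 2, 3, 4] (1->4, 2->9, 3->12, 4->4), giving [4, 9, 12, 4].

[4, 9, 12, 4]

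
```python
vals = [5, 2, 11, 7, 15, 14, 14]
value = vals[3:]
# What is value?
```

vals has length 7. The slice vals[3:] selects indices [3, 4, 5, 6] (3->7, 4->15, 5->14, 6->14), giving [7, 15, 14, 14].

[7, 15, 14, 14]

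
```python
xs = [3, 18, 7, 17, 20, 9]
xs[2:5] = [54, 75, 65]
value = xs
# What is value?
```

xs starts as [3, 18, 7, 17, 20, 9] (length 6). The slice xs[2:5] covers indices [2, 3, 4] with values [7, 17, 20]. Replacing that slice with [54, 75, 65] (same length) produces [3, 18, 54, 75, 65, 9].

[3, 18, 54, 75, 65, 9]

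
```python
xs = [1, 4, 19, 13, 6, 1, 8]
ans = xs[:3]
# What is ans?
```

xs has length 7. The slice xs[:3] selects indices [0, 1, 2] (0->1, 1->4, 2->19), giving [1, 4, 19].

[1, 4, 19]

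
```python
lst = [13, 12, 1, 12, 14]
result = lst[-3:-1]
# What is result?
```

lst has length 5. The slice lst[-3:-1] selects indices [2, 3] (2->1, 3->12), giving [1, 12].

[1, 12]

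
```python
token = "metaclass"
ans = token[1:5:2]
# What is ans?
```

token has length 9. The slice token[1:5:2] selects indices [1, 3] (1->'e', 3->'a'), giving 'ea'.

'ea'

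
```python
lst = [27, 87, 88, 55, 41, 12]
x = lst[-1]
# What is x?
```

lst has length 6. Negative index -1 maps to positive index 6 + (-1) = 5. lst[5] = 12.

12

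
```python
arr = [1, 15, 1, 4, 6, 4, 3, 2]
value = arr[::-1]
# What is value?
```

arr has length 8. The slice arr[::-1] selects indices [7, 6, 5, 4, 3, 2, 1, 0] (7->2, 6->3, 5->4, 4->6, 3->4, 2->1, 1->15, 0->1), giving [2, 3, 4, 6, 4, 1, 15, 1].

[2, 3, 4, 6, 4, 1, 15, 1]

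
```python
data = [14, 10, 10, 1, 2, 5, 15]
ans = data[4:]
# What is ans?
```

data has length 7. The slice data[4:] selects indices [4, 5, 6] (4->2, 5->5, 6->15), giving [2, 5, 15].

[2, 5, 15]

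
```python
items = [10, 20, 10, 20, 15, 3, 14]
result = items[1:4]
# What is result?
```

items has length 7. The slice items[1:4] selects indices [1, 2, 3] (1->20, 2->10, 3->20), giving [20, 10, 20].

[20, 10, 20]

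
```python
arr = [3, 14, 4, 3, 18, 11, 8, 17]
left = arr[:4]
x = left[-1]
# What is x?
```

arr has length 8. The slice arr[:4] selects indices [0, 1, 2, 3] (0->3, 1->14, 2->4, 3->3), giving [3, 14, 4, 3]. So left = [3, 14, 4, 3]. Then left[-1] = 3.

3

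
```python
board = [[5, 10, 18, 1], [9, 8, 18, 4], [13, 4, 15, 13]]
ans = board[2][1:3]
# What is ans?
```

board[2] = [13, 4, 15, 13]. board[2] has length 4. The slice board[2][1:3] selects indices [1, 2] (1->4, 2->15), giving [4, 15].

[4, 15]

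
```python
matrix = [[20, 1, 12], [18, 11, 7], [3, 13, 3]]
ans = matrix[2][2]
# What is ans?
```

matrix[2] = [3, 13, 3]. Taking column 2 of that row yields 3.

3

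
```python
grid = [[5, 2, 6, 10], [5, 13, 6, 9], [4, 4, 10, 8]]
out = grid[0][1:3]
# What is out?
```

grid[0] = [5, 2, 6, 10]. grid[0] has length 4. The slice grid[0][1:3] selects indices [1, 2] (1->2, 2->6), giving [2, 6].

[2, 6]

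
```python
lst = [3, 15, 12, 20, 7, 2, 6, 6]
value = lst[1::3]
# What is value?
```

lst has length 8. The slice lst[1::3] selects indices [1, 4, 7] (1->15, 4->7, 7->6), giving [15, 7, 6].

[15, 7, 6]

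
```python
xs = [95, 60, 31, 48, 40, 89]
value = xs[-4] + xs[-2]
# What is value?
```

xs has length 6. Negative index -4 maps to positive index 6 + (-4) = 2. xs[2] = 31.
xs has length 6. Negative index -2 maps to positive index 6 + (-2) = 4. xs[4] = 40.
Sum: 31 + 40 = 71.

71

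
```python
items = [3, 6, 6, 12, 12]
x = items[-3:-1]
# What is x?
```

items has length 5. The slice items[-3:-1] selects indices [2, 3] (2->6, 3->12), giving [6, 12].

[6, 12]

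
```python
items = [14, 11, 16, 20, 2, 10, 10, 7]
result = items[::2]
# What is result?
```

items has length 8. The slice items[::2] selects indices [0, 2, 4, 6] (0->14, 2->16, 4->2, 6->10), giving [14, 16, 2, 10].

[14, 16, 2, 10]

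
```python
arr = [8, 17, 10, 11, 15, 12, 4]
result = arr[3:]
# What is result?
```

arr has length 7. The slice arr[3:] selects indices [3, 4, 5, 6] (3->11, 4->15, 5->12, 6->4), giving [11, 15, 12, 4].

[11, 15, 12, 4]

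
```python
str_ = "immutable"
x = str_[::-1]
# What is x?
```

str_ has length 9. The slice str_[::-1] selects indices [8, 7, 6, 5, 4, 3, 2, 1, 0] (8->'e', 7->'l', 6->'b', 5->'a', 4->'t', 3->'u', 2->'m', 1->'m', 0->'i'), giving 'elbatummi'.

'elbatummi'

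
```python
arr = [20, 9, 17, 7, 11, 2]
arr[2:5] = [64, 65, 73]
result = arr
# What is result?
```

arr starts as [20, 9, 17, 7, 11, 2] (length 6). The slice arr[2:5] covers indices [2, 3, 4] with values [17, 7, 11]. Replacing that slice with [64, 65, 73] (same length) produces [20, 9, 64, 65, 73, 2].

[20, 9, 64, 65, 73, 2]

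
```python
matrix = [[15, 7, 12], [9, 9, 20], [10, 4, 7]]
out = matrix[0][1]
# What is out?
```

matrix[0] = [15, 7, 12]. Taking column 1 of that row yields 7.

7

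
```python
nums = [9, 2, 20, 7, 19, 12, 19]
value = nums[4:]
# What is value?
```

nums has length 7. The slice nums[4:] selects indices [4, 5, 6] (4->19, 5->12, 6->19), giving [19, 12, 19].

[19, 12, 19]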